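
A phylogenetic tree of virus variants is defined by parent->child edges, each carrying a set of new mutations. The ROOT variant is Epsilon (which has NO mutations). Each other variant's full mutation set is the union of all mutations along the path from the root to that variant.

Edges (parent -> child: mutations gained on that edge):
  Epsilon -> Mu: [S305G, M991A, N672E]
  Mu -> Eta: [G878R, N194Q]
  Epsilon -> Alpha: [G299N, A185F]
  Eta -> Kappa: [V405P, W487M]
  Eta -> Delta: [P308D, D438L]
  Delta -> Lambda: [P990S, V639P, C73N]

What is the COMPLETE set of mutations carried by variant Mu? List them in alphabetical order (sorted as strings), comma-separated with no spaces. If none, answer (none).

Answer: M991A,N672E,S305G

Derivation:
At Epsilon: gained [] -> total []
At Mu: gained ['S305G', 'M991A', 'N672E'] -> total ['M991A', 'N672E', 'S305G']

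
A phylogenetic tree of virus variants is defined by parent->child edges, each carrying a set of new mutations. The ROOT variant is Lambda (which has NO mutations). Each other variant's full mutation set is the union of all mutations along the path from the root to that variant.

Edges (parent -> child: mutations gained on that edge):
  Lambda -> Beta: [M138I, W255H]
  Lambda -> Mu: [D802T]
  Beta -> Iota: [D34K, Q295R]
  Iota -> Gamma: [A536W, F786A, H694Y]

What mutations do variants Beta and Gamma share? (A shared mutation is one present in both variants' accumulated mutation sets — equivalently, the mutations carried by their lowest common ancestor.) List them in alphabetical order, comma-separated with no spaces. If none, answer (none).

Answer: M138I,W255H

Derivation:
Accumulating mutations along path to Beta:
  At Lambda: gained [] -> total []
  At Beta: gained ['M138I', 'W255H'] -> total ['M138I', 'W255H']
Mutations(Beta) = ['M138I', 'W255H']
Accumulating mutations along path to Gamma:
  At Lambda: gained [] -> total []
  At Beta: gained ['M138I', 'W255H'] -> total ['M138I', 'W255H']
  At Iota: gained ['D34K', 'Q295R'] -> total ['D34K', 'M138I', 'Q295R', 'W255H']
  At Gamma: gained ['A536W', 'F786A', 'H694Y'] -> total ['A536W', 'D34K', 'F786A', 'H694Y', 'M138I', 'Q295R', 'W255H']
Mutations(Gamma) = ['A536W', 'D34K', 'F786A', 'H694Y', 'M138I', 'Q295R', 'W255H']
Intersection: ['M138I', 'W255H'] ∩ ['A536W', 'D34K', 'F786A', 'H694Y', 'M138I', 'Q295R', 'W255H'] = ['M138I', 'W255H']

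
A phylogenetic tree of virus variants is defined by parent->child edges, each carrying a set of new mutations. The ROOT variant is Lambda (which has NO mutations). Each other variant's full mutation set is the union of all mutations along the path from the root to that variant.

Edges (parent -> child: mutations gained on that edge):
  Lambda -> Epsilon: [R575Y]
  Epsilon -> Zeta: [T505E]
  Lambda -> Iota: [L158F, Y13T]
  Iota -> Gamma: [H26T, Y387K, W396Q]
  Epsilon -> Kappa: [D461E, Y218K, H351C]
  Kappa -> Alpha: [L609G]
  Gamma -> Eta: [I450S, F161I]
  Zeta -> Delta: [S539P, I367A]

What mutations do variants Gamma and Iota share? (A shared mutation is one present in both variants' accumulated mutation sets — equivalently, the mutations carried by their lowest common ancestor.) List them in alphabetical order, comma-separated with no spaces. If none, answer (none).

Answer: L158F,Y13T

Derivation:
Accumulating mutations along path to Gamma:
  At Lambda: gained [] -> total []
  At Iota: gained ['L158F', 'Y13T'] -> total ['L158F', 'Y13T']
  At Gamma: gained ['H26T', 'Y387K', 'W396Q'] -> total ['H26T', 'L158F', 'W396Q', 'Y13T', 'Y387K']
Mutations(Gamma) = ['H26T', 'L158F', 'W396Q', 'Y13T', 'Y387K']
Accumulating mutations along path to Iota:
  At Lambda: gained [] -> total []
  At Iota: gained ['L158F', 'Y13T'] -> total ['L158F', 'Y13T']
Mutations(Iota) = ['L158F', 'Y13T']
Intersection: ['H26T', 'L158F', 'W396Q', 'Y13T', 'Y387K'] ∩ ['L158F', 'Y13T'] = ['L158F', 'Y13T']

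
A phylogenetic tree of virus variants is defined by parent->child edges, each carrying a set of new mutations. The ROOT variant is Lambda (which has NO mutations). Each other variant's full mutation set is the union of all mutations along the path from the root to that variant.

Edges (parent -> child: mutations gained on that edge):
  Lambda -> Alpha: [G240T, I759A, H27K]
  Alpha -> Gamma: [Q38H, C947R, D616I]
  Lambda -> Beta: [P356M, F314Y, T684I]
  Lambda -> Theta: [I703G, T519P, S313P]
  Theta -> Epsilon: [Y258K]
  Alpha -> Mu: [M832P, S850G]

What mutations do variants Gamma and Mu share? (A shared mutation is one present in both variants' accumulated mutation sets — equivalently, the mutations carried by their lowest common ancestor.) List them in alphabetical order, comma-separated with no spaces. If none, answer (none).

Answer: G240T,H27K,I759A

Derivation:
Accumulating mutations along path to Gamma:
  At Lambda: gained [] -> total []
  At Alpha: gained ['G240T', 'I759A', 'H27K'] -> total ['G240T', 'H27K', 'I759A']
  At Gamma: gained ['Q38H', 'C947R', 'D616I'] -> total ['C947R', 'D616I', 'G240T', 'H27K', 'I759A', 'Q38H']
Mutations(Gamma) = ['C947R', 'D616I', 'G240T', 'H27K', 'I759A', 'Q38H']
Accumulating mutations along path to Mu:
  At Lambda: gained [] -> total []
  At Alpha: gained ['G240T', 'I759A', 'H27K'] -> total ['G240T', 'H27K', 'I759A']
  At Mu: gained ['M832P', 'S850G'] -> total ['G240T', 'H27K', 'I759A', 'M832P', 'S850G']
Mutations(Mu) = ['G240T', 'H27K', 'I759A', 'M832P', 'S850G']
Intersection: ['C947R', 'D616I', 'G240T', 'H27K', 'I759A', 'Q38H'] ∩ ['G240T', 'H27K', 'I759A', 'M832P', 'S850G'] = ['G240T', 'H27K', 'I759A']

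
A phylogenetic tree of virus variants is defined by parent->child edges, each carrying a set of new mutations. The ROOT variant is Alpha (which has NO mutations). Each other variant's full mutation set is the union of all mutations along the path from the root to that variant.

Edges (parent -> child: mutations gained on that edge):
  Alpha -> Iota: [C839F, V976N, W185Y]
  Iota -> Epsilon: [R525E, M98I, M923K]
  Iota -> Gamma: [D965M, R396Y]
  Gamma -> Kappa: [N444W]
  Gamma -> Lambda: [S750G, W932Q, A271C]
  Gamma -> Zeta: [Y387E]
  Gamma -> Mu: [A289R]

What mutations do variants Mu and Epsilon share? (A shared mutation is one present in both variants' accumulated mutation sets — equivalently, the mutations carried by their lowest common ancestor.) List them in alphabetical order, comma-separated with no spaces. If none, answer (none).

Answer: C839F,V976N,W185Y

Derivation:
Accumulating mutations along path to Mu:
  At Alpha: gained [] -> total []
  At Iota: gained ['C839F', 'V976N', 'W185Y'] -> total ['C839F', 'V976N', 'W185Y']
  At Gamma: gained ['D965M', 'R396Y'] -> total ['C839F', 'D965M', 'R396Y', 'V976N', 'W185Y']
  At Mu: gained ['A289R'] -> total ['A289R', 'C839F', 'D965M', 'R396Y', 'V976N', 'W185Y']
Mutations(Mu) = ['A289R', 'C839F', 'D965M', 'R396Y', 'V976N', 'W185Y']
Accumulating mutations along path to Epsilon:
  At Alpha: gained [] -> total []
  At Iota: gained ['C839F', 'V976N', 'W185Y'] -> total ['C839F', 'V976N', 'W185Y']
  At Epsilon: gained ['R525E', 'M98I', 'M923K'] -> total ['C839F', 'M923K', 'M98I', 'R525E', 'V976N', 'W185Y']
Mutations(Epsilon) = ['C839F', 'M923K', 'M98I', 'R525E', 'V976N', 'W185Y']
Intersection: ['A289R', 'C839F', 'D965M', 'R396Y', 'V976N', 'W185Y'] ∩ ['C839F', 'M923K', 'M98I', 'R525E', 'V976N', 'W185Y'] = ['C839F', 'V976N', 'W185Y']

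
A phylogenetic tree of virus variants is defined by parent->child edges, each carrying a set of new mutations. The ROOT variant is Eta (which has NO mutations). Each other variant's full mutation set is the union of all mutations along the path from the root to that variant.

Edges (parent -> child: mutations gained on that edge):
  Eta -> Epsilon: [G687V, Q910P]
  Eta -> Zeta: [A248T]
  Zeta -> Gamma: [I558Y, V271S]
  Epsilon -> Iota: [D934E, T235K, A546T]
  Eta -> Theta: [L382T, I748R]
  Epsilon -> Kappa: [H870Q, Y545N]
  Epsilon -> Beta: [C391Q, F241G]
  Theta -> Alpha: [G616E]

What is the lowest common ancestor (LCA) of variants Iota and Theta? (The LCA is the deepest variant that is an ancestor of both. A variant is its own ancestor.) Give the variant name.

Path from root to Iota: Eta -> Epsilon -> Iota
  ancestors of Iota: {Eta, Epsilon, Iota}
Path from root to Theta: Eta -> Theta
  ancestors of Theta: {Eta, Theta}
Common ancestors: {Eta}
Walk up from Theta: Theta (not in ancestors of Iota), Eta (in ancestors of Iota)
Deepest common ancestor (LCA) = Eta

Answer: Eta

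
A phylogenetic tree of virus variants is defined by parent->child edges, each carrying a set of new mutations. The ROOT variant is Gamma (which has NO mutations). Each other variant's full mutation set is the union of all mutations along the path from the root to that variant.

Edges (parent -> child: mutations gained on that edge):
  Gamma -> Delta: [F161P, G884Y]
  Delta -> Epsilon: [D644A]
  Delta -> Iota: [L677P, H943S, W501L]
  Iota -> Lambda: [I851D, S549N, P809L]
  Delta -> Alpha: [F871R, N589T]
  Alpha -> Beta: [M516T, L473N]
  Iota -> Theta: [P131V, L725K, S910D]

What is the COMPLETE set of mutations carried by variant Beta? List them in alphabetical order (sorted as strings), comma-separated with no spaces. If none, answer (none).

At Gamma: gained [] -> total []
At Delta: gained ['F161P', 'G884Y'] -> total ['F161P', 'G884Y']
At Alpha: gained ['F871R', 'N589T'] -> total ['F161P', 'F871R', 'G884Y', 'N589T']
At Beta: gained ['M516T', 'L473N'] -> total ['F161P', 'F871R', 'G884Y', 'L473N', 'M516T', 'N589T']

Answer: F161P,F871R,G884Y,L473N,M516T,N589T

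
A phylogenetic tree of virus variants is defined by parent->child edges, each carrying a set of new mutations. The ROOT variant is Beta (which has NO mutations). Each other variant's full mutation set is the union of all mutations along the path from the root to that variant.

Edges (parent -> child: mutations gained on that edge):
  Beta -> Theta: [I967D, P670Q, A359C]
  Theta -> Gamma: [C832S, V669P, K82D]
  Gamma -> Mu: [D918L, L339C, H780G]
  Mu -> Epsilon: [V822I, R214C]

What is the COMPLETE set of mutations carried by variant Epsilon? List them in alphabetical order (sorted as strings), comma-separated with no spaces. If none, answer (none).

At Beta: gained [] -> total []
At Theta: gained ['I967D', 'P670Q', 'A359C'] -> total ['A359C', 'I967D', 'P670Q']
At Gamma: gained ['C832S', 'V669P', 'K82D'] -> total ['A359C', 'C832S', 'I967D', 'K82D', 'P670Q', 'V669P']
At Mu: gained ['D918L', 'L339C', 'H780G'] -> total ['A359C', 'C832S', 'D918L', 'H780G', 'I967D', 'K82D', 'L339C', 'P670Q', 'V669P']
At Epsilon: gained ['V822I', 'R214C'] -> total ['A359C', 'C832S', 'D918L', 'H780G', 'I967D', 'K82D', 'L339C', 'P670Q', 'R214C', 'V669P', 'V822I']

Answer: A359C,C832S,D918L,H780G,I967D,K82D,L339C,P670Q,R214C,V669P,V822I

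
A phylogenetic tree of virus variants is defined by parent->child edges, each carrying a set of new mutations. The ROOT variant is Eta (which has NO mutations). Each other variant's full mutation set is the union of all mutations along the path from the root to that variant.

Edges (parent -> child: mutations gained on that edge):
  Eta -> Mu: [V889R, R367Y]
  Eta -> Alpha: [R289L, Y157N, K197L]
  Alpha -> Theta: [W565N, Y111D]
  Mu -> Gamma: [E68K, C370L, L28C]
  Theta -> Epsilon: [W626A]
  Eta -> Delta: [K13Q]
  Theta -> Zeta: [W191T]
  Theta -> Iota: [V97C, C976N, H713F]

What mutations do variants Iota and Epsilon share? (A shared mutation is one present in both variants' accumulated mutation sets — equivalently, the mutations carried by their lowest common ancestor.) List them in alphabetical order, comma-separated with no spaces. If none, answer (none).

Answer: K197L,R289L,W565N,Y111D,Y157N

Derivation:
Accumulating mutations along path to Iota:
  At Eta: gained [] -> total []
  At Alpha: gained ['R289L', 'Y157N', 'K197L'] -> total ['K197L', 'R289L', 'Y157N']
  At Theta: gained ['W565N', 'Y111D'] -> total ['K197L', 'R289L', 'W565N', 'Y111D', 'Y157N']
  At Iota: gained ['V97C', 'C976N', 'H713F'] -> total ['C976N', 'H713F', 'K197L', 'R289L', 'V97C', 'W565N', 'Y111D', 'Y157N']
Mutations(Iota) = ['C976N', 'H713F', 'K197L', 'R289L', 'V97C', 'W565N', 'Y111D', 'Y157N']
Accumulating mutations along path to Epsilon:
  At Eta: gained [] -> total []
  At Alpha: gained ['R289L', 'Y157N', 'K197L'] -> total ['K197L', 'R289L', 'Y157N']
  At Theta: gained ['W565N', 'Y111D'] -> total ['K197L', 'R289L', 'W565N', 'Y111D', 'Y157N']
  At Epsilon: gained ['W626A'] -> total ['K197L', 'R289L', 'W565N', 'W626A', 'Y111D', 'Y157N']
Mutations(Epsilon) = ['K197L', 'R289L', 'W565N', 'W626A', 'Y111D', 'Y157N']
Intersection: ['C976N', 'H713F', 'K197L', 'R289L', 'V97C', 'W565N', 'Y111D', 'Y157N'] ∩ ['K197L', 'R289L', 'W565N', 'W626A', 'Y111D', 'Y157N'] = ['K197L', 'R289L', 'W565N', 'Y111D', 'Y157N']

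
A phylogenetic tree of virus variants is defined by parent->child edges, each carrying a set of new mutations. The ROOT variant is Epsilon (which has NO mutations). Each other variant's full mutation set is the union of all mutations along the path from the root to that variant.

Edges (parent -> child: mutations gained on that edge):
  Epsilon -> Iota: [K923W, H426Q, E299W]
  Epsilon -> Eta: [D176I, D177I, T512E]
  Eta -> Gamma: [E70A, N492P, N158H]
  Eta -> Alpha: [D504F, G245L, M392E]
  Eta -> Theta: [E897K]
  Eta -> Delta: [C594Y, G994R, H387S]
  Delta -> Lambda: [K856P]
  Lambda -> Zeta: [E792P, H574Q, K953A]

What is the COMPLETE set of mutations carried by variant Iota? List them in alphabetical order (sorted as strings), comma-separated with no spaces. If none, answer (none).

At Epsilon: gained [] -> total []
At Iota: gained ['K923W', 'H426Q', 'E299W'] -> total ['E299W', 'H426Q', 'K923W']

Answer: E299W,H426Q,K923W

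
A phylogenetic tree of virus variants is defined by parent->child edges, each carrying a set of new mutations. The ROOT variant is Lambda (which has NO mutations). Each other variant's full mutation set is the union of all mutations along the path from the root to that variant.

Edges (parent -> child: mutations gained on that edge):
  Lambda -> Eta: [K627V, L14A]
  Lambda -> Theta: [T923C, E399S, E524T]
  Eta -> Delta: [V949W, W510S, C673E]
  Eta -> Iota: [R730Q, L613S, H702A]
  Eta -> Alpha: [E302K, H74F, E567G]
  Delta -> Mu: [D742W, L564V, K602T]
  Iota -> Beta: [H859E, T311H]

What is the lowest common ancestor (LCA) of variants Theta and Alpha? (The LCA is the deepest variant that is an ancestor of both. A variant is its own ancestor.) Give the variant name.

Path from root to Theta: Lambda -> Theta
  ancestors of Theta: {Lambda, Theta}
Path from root to Alpha: Lambda -> Eta -> Alpha
  ancestors of Alpha: {Lambda, Eta, Alpha}
Common ancestors: {Lambda}
Walk up from Alpha: Alpha (not in ancestors of Theta), Eta (not in ancestors of Theta), Lambda (in ancestors of Theta)
Deepest common ancestor (LCA) = Lambda

Answer: Lambda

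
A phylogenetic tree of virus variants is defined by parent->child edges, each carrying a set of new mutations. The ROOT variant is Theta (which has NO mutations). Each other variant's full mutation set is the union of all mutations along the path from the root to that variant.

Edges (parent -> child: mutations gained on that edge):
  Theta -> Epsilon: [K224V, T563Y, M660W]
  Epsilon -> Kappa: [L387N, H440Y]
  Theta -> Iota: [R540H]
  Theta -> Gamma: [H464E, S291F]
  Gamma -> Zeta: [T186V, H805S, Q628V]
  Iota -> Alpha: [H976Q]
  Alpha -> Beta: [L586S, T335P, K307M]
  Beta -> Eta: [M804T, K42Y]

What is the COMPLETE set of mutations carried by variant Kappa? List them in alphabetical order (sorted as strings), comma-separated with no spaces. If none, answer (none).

At Theta: gained [] -> total []
At Epsilon: gained ['K224V', 'T563Y', 'M660W'] -> total ['K224V', 'M660W', 'T563Y']
At Kappa: gained ['L387N', 'H440Y'] -> total ['H440Y', 'K224V', 'L387N', 'M660W', 'T563Y']

Answer: H440Y,K224V,L387N,M660W,T563Y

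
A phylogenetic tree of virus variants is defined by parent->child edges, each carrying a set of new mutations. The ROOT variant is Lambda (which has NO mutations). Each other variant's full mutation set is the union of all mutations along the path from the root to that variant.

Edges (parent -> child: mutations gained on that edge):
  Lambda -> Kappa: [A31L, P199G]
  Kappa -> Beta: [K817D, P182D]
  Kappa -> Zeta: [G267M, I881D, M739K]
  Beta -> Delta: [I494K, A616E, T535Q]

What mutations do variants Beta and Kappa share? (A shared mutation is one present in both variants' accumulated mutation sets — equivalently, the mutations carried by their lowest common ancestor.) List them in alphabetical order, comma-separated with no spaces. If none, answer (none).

Answer: A31L,P199G

Derivation:
Accumulating mutations along path to Beta:
  At Lambda: gained [] -> total []
  At Kappa: gained ['A31L', 'P199G'] -> total ['A31L', 'P199G']
  At Beta: gained ['K817D', 'P182D'] -> total ['A31L', 'K817D', 'P182D', 'P199G']
Mutations(Beta) = ['A31L', 'K817D', 'P182D', 'P199G']
Accumulating mutations along path to Kappa:
  At Lambda: gained [] -> total []
  At Kappa: gained ['A31L', 'P199G'] -> total ['A31L', 'P199G']
Mutations(Kappa) = ['A31L', 'P199G']
Intersection: ['A31L', 'K817D', 'P182D', 'P199G'] ∩ ['A31L', 'P199G'] = ['A31L', 'P199G']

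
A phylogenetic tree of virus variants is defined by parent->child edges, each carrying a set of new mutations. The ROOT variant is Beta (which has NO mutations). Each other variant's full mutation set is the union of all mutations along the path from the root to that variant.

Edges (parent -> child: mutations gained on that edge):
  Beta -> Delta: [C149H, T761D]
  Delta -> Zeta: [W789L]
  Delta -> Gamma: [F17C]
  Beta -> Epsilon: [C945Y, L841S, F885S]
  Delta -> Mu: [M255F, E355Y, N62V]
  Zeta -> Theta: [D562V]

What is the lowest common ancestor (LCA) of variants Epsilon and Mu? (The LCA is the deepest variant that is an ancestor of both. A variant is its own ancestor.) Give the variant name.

Answer: Beta

Derivation:
Path from root to Epsilon: Beta -> Epsilon
  ancestors of Epsilon: {Beta, Epsilon}
Path from root to Mu: Beta -> Delta -> Mu
  ancestors of Mu: {Beta, Delta, Mu}
Common ancestors: {Beta}
Walk up from Mu: Mu (not in ancestors of Epsilon), Delta (not in ancestors of Epsilon), Beta (in ancestors of Epsilon)
Deepest common ancestor (LCA) = Beta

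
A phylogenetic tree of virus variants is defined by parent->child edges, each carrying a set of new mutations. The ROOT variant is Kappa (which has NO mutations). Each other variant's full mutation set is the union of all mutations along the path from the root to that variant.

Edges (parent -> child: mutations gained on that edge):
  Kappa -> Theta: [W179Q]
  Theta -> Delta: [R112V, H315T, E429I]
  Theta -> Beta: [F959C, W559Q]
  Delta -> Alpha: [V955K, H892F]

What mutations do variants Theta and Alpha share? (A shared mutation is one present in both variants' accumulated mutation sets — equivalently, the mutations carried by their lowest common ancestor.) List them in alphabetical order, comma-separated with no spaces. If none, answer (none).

Answer: W179Q

Derivation:
Accumulating mutations along path to Theta:
  At Kappa: gained [] -> total []
  At Theta: gained ['W179Q'] -> total ['W179Q']
Mutations(Theta) = ['W179Q']
Accumulating mutations along path to Alpha:
  At Kappa: gained [] -> total []
  At Theta: gained ['W179Q'] -> total ['W179Q']
  At Delta: gained ['R112V', 'H315T', 'E429I'] -> total ['E429I', 'H315T', 'R112V', 'W179Q']
  At Alpha: gained ['V955K', 'H892F'] -> total ['E429I', 'H315T', 'H892F', 'R112V', 'V955K', 'W179Q']
Mutations(Alpha) = ['E429I', 'H315T', 'H892F', 'R112V', 'V955K', 'W179Q']
Intersection: ['W179Q'] ∩ ['E429I', 'H315T', 'H892F', 'R112V', 'V955K', 'W179Q'] = ['W179Q']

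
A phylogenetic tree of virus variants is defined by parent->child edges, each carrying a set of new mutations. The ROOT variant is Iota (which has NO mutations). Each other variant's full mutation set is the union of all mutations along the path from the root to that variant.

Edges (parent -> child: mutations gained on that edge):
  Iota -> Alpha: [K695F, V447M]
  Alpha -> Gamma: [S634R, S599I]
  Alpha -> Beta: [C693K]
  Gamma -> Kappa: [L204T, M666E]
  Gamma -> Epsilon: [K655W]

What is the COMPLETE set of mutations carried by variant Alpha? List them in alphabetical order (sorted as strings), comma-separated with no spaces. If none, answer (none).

Answer: K695F,V447M

Derivation:
At Iota: gained [] -> total []
At Alpha: gained ['K695F', 'V447M'] -> total ['K695F', 'V447M']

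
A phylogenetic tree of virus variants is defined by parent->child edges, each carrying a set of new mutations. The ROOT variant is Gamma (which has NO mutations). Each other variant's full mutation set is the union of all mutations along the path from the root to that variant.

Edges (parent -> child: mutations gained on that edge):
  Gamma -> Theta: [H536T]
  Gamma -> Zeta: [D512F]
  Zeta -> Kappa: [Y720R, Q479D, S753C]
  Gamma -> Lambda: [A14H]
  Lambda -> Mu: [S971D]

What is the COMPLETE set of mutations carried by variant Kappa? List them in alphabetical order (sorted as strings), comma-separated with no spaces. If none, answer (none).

At Gamma: gained [] -> total []
At Zeta: gained ['D512F'] -> total ['D512F']
At Kappa: gained ['Y720R', 'Q479D', 'S753C'] -> total ['D512F', 'Q479D', 'S753C', 'Y720R']

Answer: D512F,Q479D,S753C,Y720R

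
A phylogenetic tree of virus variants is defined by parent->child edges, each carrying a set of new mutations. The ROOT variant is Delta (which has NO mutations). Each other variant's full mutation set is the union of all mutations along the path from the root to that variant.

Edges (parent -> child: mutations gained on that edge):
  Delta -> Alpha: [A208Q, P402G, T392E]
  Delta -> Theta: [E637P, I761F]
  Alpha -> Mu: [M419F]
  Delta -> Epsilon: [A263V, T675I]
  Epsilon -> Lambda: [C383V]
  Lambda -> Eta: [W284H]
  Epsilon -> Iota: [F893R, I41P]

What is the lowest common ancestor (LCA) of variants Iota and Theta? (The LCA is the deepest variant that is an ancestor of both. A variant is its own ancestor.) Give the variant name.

Answer: Delta

Derivation:
Path from root to Iota: Delta -> Epsilon -> Iota
  ancestors of Iota: {Delta, Epsilon, Iota}
Path from root to Theta: Delta -> Theta
  ancestors of Theta: {Delta, Theta}
Common ancestors: {Delta}
Walk up from Theta: Theta (not in ancestors of Iota), Delta (in ancestors of Iota)
Deepest common ancestor (LCA) = Delta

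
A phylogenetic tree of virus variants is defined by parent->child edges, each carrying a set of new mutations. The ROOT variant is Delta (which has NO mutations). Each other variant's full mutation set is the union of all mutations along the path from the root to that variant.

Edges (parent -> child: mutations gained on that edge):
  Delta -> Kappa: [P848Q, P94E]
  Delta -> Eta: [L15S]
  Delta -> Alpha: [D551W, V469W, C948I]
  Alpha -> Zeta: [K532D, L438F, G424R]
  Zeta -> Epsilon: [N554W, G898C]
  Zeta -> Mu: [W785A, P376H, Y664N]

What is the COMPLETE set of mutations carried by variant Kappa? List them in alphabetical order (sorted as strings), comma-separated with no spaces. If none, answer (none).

At Delta: gained [] -> total []
At Kappa: gained ['P848Q', 'P94E'] -> total ['P848Q', 'P94E']

Answer: P848Q,P94E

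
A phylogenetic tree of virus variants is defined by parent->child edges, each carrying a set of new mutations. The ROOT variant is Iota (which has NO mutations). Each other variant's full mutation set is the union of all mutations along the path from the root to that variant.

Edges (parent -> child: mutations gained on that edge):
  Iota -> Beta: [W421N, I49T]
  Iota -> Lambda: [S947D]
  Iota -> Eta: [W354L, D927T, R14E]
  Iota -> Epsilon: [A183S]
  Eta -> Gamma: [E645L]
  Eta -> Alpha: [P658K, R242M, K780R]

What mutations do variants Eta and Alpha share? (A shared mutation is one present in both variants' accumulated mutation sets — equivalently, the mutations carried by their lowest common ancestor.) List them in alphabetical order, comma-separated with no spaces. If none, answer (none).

Accumulating mutations along path to Eta:
  At Iota: gained [] -> total []
  At Eta: gained ['W354L', 'D927T', 'R14E'] -> total ['D927T', 'R14E', 'W354L']
Mutations(Eta) = ['D927T', 'R14E', 'W354L']
Accumulating mutations along path to Alpha:
  At Iota: gained [] -> total []
  At Eta: gained ['W354L', 'D927T', 'R14E'] -> total ['D927T', 'R14E', 'W354L']
  At Alpha: gained ['P658K', 'R242M', 'K780R'] -> total ['D927T', 'K780R', 'P658K', 'R14E', 'R242M', 'W354L']
Mutations(Alpha) = ['D927T', 'K780R', 'P658K', 'R14E', 'R242M', 'W354L']
Intersection: ['D927T', 'R14E', 'W354L'] ∩ ['D927T', 'K780R', 'P658K', 'R14E', 'R242M', 'W354L'] = ['D927T', 'R14E', 'W354L']

Answer: D927T,R14E,W354L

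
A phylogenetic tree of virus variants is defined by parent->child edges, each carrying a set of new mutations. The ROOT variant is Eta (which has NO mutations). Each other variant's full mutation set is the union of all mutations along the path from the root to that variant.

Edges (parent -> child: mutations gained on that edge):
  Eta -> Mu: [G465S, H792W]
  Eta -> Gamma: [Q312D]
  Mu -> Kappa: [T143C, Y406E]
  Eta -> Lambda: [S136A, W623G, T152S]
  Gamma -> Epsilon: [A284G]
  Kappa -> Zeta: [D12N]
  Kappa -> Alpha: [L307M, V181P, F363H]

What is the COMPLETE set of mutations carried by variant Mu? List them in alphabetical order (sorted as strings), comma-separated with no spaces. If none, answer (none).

Answer: G465S,H792W

Derivation:
At Eta: gained [] -> total []
At Mu: gained ['G465S', 'H792W'] -> total ['G465S', 'H792W']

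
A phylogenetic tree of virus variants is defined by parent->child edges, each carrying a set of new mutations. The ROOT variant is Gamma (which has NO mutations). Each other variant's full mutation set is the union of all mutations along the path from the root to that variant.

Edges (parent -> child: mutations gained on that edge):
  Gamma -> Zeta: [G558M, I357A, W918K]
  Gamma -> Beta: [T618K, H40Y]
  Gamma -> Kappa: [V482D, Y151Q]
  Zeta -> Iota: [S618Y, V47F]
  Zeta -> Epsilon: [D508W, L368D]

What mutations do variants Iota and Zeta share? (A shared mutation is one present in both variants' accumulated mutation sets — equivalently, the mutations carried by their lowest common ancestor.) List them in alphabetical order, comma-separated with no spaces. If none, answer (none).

Accumulating mutations along path to Iota:
  At Gamma: gained [] -> total []
  At Zeta: gained ['G558M', 'I357A', 'W918K'] -> total ['G558M', 'I357A', 'W918K']
  At Iota: gained ['S618Y', 'V47F'] -> total ['G558M', 'I357A', 'S618Y', 'V47F', 'W918K']
Mutations(Iota) = ['G558M', 'I357A', 'S618Y', 'V47F', 'W918K']
Accumulating mutations along path to Zeta:
  At Gamma: gained [] -> total []
  At Zeta: gained ['G558M', 'I357A', 'W918K'] -> total ['G558M', 'I357A', 'W918K']
Mutations(Zeta) = ['G558M', 'I357A', 'W918K']
Intersection: ['G558M', 'I357A', 'S618Y', 'V47F', 'W918K'] ∩ ['G558M', 'I357A', 'W918K'] = ['G558M', 'I357A', 'W918K']

Answer: G558M,I357A,W918K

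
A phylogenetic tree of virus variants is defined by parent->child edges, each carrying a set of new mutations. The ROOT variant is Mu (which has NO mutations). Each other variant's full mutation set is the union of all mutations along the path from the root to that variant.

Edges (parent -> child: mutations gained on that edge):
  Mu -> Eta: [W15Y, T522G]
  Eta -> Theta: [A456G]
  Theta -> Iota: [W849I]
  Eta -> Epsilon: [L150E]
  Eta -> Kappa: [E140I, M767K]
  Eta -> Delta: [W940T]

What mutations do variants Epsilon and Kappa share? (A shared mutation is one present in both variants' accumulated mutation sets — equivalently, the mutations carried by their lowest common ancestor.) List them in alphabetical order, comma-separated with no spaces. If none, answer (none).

Answer: T522G,W15Y

Derivation:
Accumulating mutations along path to Epsilon:
  At Mu: gained [] -> total []
  At Eta: gained ['W15Y', 'T522G'] -> total ['T522G', 'W15Y']
  At Epsilon: gained ['L150E'] -> total ['L150E', 'T522G', 'W15Y']
Mutations(Epsilon) = ['L150E', 'T522G', 'W15Y']
Accumulating mutations along path to Kappa:
  At Mu: gained [] -> total []
  At Eta: gained ['W15Y', 'T522G'] -> total ['T522G', 'W15Y']
  At Kappa: gained ['E140I', 'M767K'] -> total ['E140I', 'M767K', 'T522G', 'W15Y']
Mutations(Kappa) = ['E140I', 'M767K', 'T522G', 'W15Y']
Intersection: ['L150E', 'T522G', 'W15Y'] ∩ ['E140I', 'M767K', 'T522G', 'W15Y'] = ['T522G', 'W15Y']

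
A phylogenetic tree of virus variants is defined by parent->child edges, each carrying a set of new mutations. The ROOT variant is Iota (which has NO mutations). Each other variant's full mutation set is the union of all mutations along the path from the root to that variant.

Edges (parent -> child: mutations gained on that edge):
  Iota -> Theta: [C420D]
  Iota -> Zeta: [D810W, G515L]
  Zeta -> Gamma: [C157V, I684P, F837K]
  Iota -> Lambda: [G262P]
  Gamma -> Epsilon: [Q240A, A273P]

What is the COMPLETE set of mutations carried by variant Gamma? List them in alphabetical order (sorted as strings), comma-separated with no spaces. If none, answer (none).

At Iota: gained [] -> total []
At Zeta: gained ['D810W', 'G515L'] -> total ['D810W', 'G515L']
At Gamma: gained ['C157V', 'I684P', 'F837K'] -> total ['C157V', 'D810W', 'F837K', 'G515L', 'I684P']

Answer: C157V,D810W,F837K,G515L,I684P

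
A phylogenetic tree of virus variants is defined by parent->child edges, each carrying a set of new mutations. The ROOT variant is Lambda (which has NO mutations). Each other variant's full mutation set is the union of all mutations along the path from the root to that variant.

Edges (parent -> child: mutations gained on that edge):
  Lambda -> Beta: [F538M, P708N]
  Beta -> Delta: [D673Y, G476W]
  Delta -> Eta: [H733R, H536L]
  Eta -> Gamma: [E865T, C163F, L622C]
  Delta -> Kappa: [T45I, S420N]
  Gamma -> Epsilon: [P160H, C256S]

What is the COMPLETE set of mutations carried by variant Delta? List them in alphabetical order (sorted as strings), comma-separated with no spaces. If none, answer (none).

Answer: D673Y,F538M,G476W,P708N

Derivation:
At Lambda: gained [] -> total []
At Beta: gained ['F538M', 'P708N'] -> total ['F538M', 'P708N']
At Delta: gained ['D673Y', 'G476W'] -> total ['D673Y', 'F538M', 'G476W', 'P708N']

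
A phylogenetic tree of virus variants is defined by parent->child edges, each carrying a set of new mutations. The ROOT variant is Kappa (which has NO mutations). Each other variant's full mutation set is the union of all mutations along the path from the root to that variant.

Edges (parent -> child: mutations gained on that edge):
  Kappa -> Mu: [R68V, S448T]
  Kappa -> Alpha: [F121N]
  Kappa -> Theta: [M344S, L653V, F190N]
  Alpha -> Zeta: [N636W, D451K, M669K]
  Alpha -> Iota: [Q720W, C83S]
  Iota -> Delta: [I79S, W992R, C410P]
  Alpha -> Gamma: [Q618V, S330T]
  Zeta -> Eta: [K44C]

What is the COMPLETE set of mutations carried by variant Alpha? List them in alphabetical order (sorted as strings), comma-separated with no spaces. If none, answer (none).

At Kappa: gained [] -> total []
At Alpha: gained ['F121N'] -> total ['F121N']

Answer: F121N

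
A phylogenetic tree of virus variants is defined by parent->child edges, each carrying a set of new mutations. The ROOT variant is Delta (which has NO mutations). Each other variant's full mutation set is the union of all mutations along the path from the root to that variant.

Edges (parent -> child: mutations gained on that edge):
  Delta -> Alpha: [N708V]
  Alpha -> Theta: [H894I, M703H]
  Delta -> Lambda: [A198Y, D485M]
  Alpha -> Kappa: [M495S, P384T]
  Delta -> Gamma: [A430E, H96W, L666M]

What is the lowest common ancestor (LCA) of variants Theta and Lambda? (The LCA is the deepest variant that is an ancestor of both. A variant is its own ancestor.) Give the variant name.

Path from root to Theta: Delta -> Alpha -> Theta
  ancestors of Theta: {Delta, Alpha, Theta}
Path from root to Lambda: Delta -> Lambda
  ancestors of Lambda: {Delta, Lambda}
Common ancestors: {Delta}
Walk up from Lambda: Lambda (not in ancestors of Theta), Delta (in ancestors of Theta)
Deepest common ancestor (LCA) = Delta

Answer: Delta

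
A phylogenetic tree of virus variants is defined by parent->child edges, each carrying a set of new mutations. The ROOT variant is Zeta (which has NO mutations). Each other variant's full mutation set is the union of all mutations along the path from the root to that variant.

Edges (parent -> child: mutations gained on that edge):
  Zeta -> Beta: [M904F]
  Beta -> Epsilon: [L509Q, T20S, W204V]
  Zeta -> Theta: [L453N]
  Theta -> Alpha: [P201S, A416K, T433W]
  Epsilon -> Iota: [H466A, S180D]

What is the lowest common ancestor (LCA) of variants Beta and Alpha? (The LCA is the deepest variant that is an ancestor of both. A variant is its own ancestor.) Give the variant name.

Answer: Zeta

Derivation:
Path from root to Beta: Zeta -> Beta
  ancestors of Beta: {Zeta, Beta}
Path from root to Alpha: Zeta -> Theta -> Alpha
  ancestors of Alpha: {Zeta, Theta, Alpha}
Common ancestors: {Zeta}
Walk up from Alpha: Alpha (not in ancestors of Beta), Theta (not in ancestors of Beta), Zeta (in ancestors of Beta)
Deepest common ancestor (LCA) = Zeta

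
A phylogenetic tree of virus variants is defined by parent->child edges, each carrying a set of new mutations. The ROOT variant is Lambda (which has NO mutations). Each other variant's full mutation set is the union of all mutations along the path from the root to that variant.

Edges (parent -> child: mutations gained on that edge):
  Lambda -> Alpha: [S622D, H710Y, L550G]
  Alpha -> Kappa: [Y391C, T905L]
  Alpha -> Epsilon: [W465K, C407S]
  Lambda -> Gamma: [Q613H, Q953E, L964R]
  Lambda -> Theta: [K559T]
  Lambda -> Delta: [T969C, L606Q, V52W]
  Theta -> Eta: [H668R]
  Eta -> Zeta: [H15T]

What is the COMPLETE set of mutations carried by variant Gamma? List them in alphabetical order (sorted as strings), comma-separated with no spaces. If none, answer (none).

Answer: L964R,Q613H,Q953E

Derivation:
At Lambda: gained [] -> total []
At Gamma: gained ['Q613H', 'Q953E', 'L964R'] -> total ['L964R', 'Q613H', 'Q953E']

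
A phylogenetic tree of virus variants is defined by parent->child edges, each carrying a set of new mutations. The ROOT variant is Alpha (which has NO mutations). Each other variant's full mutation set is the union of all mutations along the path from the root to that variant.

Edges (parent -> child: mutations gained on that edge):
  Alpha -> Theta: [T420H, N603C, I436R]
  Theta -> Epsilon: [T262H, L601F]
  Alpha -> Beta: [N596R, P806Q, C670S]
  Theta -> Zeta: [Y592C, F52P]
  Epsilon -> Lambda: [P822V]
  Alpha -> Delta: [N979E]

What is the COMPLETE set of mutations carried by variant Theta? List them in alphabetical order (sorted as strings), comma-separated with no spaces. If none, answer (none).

At Alpha: gained [] -> total []
At Theta: gained ['T420H', 'N603C', 'I436R'] -> total ['I436R', 'N603C', 'T420H']

Answer: I436R,N603C,T420H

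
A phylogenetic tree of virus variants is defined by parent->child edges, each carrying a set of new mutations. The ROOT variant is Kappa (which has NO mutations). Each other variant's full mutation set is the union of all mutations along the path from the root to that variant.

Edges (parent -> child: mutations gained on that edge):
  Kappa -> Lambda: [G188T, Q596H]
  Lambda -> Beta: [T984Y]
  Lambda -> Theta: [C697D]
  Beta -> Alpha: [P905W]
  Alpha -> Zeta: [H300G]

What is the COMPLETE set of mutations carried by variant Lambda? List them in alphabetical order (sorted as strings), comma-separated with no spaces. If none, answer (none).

At Kappa: gained [] -> total []
At Lambda: gained ['G188T', 'Q596H'] -> total ['G188T', 'Q596H']

Answer: G188T,Q596H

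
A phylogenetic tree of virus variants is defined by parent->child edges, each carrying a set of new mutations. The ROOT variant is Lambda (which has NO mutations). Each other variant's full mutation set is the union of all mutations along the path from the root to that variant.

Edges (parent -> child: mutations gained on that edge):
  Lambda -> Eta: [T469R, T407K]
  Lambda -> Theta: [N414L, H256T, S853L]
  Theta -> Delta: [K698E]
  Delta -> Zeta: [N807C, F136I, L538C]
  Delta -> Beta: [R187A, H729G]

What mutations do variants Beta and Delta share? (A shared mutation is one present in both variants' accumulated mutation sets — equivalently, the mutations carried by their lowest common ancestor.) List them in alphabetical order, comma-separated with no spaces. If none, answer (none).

Answer: H256T,K698E,N414L,S853L

Derivation:
Accumulating mutations along path to Beta:
  At Lambda: gained [] -> total []
  At Theta: gained ['N414L', 'H256T', 'S853L'] -> total ['H256T', 'N414L', 'S853L']
  At Delta: gained ['K698E'] -> total ['H256T', 'K698E', 'N414L', 'S853L']
  At Beta: gained ['R187A', 'H729G'] -> total ['H256T', 'H729G', 'K698E', 'N414L', 'R187A', 'S853L']
Mutations(Beta) = ['H256T', 'H729G', 'K698E', 'N414L', 'R187A', 'S853L']
Accumulating mutations along path to Delta:
  At Lambda: gained [] -> total []
  At Theta: gained ['N414L', 'H256T', 'S853L'] -> total ['H256T', 'N414L', 'S853L']
  At Delta: gained ['K698E'] -> total ['H256T', 'K698E', 'N414L', 'S853L']
Mutations(Delta) = ['H256T', 'K698E', 'N414L', 'S853L']
Intersection: ['H256T', 'H729G', 'K698E', 'N414L', 'R187A', 'S853L'] ∩ ['H256T', 'K698E', 'N414L', 'S853L'] = ['H256T', 'K698E', 'N414L', 'S853L']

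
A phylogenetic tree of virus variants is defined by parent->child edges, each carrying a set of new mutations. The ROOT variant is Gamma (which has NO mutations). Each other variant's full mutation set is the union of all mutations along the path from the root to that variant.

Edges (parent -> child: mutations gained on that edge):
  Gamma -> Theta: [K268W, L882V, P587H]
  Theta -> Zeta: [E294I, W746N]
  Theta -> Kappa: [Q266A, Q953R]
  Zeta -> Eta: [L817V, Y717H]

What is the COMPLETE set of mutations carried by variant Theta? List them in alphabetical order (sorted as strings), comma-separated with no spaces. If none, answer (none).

Answer: K268W,L882V,P587H

Derivation:
At Gamma: gained [] -> total []
At Theta: gained ['K268W', 'L882V', 'P587H'] -> total ['K268W', 'L882V', 'P587H']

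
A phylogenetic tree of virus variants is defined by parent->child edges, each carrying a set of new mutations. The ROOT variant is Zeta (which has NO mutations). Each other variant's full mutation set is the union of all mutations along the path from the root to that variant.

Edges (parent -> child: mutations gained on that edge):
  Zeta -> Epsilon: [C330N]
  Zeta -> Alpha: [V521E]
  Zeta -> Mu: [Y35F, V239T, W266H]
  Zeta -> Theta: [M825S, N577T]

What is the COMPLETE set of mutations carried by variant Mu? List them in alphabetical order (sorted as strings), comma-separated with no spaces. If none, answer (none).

At Zeta: gained [] -> total []
At Mu: gained ['Y35F', 'V239T', 'W266H'] -> total ['V239T', 'W266H', 'Y35F']

Answer: V239T,W266H,Y35F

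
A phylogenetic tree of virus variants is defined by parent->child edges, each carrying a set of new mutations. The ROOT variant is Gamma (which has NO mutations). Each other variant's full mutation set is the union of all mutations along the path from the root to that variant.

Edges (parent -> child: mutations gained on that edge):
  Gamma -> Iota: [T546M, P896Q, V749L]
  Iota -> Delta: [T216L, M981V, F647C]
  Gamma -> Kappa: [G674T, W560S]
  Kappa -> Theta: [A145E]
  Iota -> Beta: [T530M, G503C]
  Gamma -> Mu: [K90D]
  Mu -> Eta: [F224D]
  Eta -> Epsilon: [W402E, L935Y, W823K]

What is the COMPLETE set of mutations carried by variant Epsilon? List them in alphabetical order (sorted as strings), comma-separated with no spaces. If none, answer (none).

Answer: F224D,K90D,L935Y,W402E,W823K

Derivation:
At Gamma: gained [] -> total []
At Mu: gained ['K90D'] -> total ['K90D']
At Eta: gained ['F224D'] -> total ['F224D', 'K90D']
At Epsilon: gained ['W402E', 'L935Y', 'W823K'] -> total ['F224D', 'K90D', 'L935Y', 'W402E', 'W823K']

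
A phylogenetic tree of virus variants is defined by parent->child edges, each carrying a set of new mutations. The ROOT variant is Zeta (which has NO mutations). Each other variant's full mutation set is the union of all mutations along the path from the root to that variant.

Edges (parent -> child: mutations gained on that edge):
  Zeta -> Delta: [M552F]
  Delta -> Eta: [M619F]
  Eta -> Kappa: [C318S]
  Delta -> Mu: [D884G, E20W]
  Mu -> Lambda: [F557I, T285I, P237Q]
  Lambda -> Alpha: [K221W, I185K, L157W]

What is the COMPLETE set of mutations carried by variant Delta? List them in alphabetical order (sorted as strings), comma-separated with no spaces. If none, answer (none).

Answer: M552F

Derivation:
At Zeta: gained [] -> total []
At Delta: gained ['M552F'] -> total ['M552F']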